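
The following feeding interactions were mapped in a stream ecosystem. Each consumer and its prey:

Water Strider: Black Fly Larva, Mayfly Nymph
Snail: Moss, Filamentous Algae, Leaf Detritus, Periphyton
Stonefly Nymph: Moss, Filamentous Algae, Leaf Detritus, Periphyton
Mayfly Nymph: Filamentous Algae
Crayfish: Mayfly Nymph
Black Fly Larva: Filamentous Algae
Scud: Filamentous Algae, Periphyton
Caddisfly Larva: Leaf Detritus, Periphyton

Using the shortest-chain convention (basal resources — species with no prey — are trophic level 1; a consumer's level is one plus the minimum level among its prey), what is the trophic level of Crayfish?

Trophic level 3

Filamentous Algae has no prey (basal) → level 1.
Mayfly Nymph eats Filamentous Algae → level 2.
Crayfish eats Mayfly Nymph → level 3.
No prey of Crayfish is below level 2, so 3 is the minimum.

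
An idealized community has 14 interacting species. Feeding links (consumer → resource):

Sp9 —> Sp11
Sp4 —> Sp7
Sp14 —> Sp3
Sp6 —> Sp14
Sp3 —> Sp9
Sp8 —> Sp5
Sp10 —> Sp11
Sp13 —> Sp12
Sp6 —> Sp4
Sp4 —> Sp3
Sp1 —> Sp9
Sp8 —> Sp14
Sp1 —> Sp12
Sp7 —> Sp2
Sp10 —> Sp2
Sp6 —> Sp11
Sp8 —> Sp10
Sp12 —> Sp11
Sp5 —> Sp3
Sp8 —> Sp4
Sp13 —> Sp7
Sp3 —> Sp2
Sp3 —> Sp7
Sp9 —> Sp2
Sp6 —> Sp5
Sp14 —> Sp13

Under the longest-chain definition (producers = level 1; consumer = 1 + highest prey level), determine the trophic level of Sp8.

Trophic level 5

Sp2 is a producer → level 1.
Sp7 eats Sp2 → level 2.
Sp3 eats Sp7 (level 2); other prey at levels: Sp2 1, Sp9 2 → level 3.
Sp5 eats Sp3 → level 4.
Sp8 eats Sp5 (level 4); other prey at levels: Sp10 2, Sp4 4, Sp14 4 → level 5.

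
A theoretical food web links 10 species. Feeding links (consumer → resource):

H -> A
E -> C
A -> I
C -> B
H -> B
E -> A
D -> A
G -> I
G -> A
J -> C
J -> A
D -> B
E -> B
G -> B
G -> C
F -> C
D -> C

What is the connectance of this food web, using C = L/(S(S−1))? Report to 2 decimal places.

The web has S = 10 species and L = 17 feeding links.
C = L / (S(S−1)) = 17 / 90 = 0.1889 ≈ 0.19.

C = 0.19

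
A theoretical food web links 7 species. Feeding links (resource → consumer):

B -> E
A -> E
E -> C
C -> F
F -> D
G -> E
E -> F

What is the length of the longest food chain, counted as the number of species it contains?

5 species

One longest chain: B → E → C → F → D.
It has 5 species and 4 links.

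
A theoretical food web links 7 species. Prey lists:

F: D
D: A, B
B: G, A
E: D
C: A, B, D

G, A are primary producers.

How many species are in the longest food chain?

4 species

One longest chain: G → B → D → F.
It has 4 species and 3 links.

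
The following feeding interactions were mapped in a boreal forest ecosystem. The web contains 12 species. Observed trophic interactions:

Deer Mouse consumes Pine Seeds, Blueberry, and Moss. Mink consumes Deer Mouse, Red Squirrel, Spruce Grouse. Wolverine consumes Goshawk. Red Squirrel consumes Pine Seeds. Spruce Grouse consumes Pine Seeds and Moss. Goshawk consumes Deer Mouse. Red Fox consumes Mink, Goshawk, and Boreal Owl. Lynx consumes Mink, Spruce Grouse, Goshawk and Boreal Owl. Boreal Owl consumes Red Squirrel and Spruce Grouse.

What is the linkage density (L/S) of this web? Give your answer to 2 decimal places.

There are L = 20 links among S = 12 species.
L/S = 20/12 = 1.6667 ≈ 1.67.

L/S = 1.67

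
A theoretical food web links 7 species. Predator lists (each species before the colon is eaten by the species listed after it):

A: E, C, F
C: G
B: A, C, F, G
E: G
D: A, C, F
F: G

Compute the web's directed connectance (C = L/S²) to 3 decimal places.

The web has S = 7 species and L = 13 feeding links.
C = L / S² = 13 / 49 = 0.2653 ≈ 0.265.

C = 0.265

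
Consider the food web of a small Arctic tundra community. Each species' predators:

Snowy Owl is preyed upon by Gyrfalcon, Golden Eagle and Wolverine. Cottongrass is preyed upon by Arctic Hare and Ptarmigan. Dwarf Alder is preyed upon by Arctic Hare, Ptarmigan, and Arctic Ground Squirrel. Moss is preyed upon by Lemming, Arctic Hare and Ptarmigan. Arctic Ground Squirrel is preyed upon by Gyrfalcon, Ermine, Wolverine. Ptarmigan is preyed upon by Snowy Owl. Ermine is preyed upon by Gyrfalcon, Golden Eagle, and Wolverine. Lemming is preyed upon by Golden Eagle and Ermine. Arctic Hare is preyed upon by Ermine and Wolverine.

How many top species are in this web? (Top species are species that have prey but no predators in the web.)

Top species (has prey, but nothing eats it): Wolverine, Golden Eagle, Gyrfalcon.
Count: 3.

3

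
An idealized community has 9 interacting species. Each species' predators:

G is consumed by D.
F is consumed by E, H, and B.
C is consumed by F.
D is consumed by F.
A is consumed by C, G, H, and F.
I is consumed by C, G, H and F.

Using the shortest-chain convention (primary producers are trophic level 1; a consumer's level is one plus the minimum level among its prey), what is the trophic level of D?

I is a producer → level 1.
G eats I → level 2.
D eats G → level 3.
No prey of D is below level 2, so 3 is the minimum.

Trophic level 3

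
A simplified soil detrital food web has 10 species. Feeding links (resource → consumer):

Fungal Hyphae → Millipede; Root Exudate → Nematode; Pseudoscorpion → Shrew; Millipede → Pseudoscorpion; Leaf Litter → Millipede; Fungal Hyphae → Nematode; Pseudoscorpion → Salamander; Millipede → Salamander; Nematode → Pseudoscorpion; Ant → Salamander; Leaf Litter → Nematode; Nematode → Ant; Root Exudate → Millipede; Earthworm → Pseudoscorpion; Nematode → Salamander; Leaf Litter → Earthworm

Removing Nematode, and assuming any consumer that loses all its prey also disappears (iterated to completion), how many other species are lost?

Remove Nematode.
Round 1: Ant (all prey gone) → extinct.
No further losses. Total secondary extinctions: 1.

1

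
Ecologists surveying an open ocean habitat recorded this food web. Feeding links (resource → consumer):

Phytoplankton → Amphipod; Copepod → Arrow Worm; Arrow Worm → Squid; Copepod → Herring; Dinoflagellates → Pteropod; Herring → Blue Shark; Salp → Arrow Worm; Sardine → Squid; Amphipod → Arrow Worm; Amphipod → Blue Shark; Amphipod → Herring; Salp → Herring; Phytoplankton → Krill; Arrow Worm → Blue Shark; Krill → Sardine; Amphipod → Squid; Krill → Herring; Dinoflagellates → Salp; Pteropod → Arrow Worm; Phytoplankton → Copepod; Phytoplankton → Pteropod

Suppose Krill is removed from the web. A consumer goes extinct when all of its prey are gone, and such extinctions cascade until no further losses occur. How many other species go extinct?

Remove Krill.
Round 1: Sardine (all prey gone) → extinct.
No further losses. Total secondary extinctions: 1.

1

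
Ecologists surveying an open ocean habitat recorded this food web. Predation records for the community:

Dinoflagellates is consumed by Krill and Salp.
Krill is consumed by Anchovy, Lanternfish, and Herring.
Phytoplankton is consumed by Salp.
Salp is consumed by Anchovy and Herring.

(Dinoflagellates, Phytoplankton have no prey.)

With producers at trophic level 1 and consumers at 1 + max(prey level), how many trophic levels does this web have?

3

Producers (level 1): Dinoflagellates, Phytoplankton.
Dinoflagellates → Krill → Anchovy gives Anchovy level 3.
No species has a prey at level 3, so no species reaches level 4.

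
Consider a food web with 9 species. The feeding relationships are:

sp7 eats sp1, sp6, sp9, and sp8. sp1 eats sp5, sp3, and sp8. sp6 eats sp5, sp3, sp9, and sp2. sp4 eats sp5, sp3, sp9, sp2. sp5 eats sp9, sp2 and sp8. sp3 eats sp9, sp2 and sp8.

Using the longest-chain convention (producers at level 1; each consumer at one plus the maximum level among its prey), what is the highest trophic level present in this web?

4

Producers (level 1): sp8, sp9, sp2.
sp8 → sp5 → sp6 → sp7 gives sp7 level 4.
No species has a prey at level 4, so no species reaches level 5.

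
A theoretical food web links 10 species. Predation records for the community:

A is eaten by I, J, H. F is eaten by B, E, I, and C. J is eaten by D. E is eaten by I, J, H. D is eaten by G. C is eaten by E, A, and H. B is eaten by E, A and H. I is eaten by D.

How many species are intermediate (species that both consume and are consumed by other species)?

Intermediate species (has both prey and predators): B, C, E, A, I, J, D.
Count: 7.

7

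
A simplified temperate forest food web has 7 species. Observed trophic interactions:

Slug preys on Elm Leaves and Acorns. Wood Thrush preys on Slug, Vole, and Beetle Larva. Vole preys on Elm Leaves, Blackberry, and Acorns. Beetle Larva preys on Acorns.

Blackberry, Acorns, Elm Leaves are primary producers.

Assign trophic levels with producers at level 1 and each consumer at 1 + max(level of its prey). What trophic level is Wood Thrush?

Trophic level 3

Blackberry is a producer → level 1.
Vole eats Blackberry (level 1); other prey at levels: Acorns 1, Elm Leaves 1 → level 2.
Wood Thrush eats Vole (level 2); other prey at levels: Beetle Larva 2, Slug 2 → level 3.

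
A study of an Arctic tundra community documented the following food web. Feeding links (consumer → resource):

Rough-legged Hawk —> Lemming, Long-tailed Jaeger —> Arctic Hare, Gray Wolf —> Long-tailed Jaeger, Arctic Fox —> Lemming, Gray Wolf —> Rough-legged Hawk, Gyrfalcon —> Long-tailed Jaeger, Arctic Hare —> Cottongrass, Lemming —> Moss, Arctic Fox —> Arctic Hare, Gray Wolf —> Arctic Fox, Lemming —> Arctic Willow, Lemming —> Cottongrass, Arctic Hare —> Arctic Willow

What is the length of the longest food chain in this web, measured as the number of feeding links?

One longest chain: Arctic Willow → Arctic Hare → Long-tailed Jaeger → Gray Wolf.
It has 4 species and 3 links.

3 links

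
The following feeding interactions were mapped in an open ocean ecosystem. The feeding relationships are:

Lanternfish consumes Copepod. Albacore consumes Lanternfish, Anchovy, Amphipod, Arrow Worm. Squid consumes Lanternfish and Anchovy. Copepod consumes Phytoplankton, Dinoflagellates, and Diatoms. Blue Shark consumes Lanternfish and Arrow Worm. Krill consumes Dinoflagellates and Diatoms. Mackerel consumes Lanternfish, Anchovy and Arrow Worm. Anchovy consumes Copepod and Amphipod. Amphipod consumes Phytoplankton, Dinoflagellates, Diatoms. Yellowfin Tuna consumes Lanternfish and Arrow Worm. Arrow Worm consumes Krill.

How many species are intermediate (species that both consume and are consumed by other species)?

Intermediate species (has both prey and predators): Krill, Amphipod, Copepod, Lanternfish, Anchovy, Arrow Worm.
Count: 6.

6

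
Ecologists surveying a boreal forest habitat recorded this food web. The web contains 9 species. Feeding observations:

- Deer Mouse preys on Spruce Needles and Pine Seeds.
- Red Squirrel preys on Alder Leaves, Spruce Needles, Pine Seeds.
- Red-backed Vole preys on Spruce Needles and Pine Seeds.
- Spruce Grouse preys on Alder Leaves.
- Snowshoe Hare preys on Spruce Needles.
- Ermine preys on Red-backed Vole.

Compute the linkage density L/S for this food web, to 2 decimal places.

L/S = 1.11

There are L = 10 links among S = 9 species.
L/S = 10/9 = 1.1111 ≈ 1.11.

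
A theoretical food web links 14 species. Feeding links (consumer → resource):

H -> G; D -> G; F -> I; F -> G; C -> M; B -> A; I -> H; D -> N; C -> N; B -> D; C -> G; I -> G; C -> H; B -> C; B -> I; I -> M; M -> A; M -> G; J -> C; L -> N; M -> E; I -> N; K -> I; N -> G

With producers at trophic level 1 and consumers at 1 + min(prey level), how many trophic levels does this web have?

3

Producers (level 1): G, E, A.
Following each consumer down to its lowest-level prey: G → I → K (levels 1 through 3).
All prey of K (I 2) are at level 2 or above, so K is at level 1 + 2 = 3.
Every consumer has at least one prey at level 2 or below, so none exceeds level 3.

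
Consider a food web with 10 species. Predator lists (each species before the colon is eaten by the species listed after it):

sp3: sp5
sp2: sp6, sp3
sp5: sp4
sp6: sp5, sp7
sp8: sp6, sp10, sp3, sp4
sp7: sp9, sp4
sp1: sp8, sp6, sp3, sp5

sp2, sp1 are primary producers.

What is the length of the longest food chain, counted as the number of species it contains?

One longest chain: sp1 → sp8 → sp6 → sp7 → sp9.
It has 5 species and 4 links.

5 species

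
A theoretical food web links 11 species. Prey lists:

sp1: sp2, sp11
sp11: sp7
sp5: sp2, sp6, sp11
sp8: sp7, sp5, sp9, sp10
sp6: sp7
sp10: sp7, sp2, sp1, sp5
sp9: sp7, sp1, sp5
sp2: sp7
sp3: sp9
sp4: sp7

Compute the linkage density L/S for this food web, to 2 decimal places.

There are L = 21 links among S = 11 species.
L/S = 21/11 = 1.9091 ≈ 1.91.

L/S = 1.91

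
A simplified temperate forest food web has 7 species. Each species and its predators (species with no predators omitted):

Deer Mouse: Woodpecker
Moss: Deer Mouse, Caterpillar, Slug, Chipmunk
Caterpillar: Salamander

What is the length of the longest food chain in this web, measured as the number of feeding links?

2 links

One longest chain: Moss → Caterpillar → Salamander.
It has 3 species and 2 links.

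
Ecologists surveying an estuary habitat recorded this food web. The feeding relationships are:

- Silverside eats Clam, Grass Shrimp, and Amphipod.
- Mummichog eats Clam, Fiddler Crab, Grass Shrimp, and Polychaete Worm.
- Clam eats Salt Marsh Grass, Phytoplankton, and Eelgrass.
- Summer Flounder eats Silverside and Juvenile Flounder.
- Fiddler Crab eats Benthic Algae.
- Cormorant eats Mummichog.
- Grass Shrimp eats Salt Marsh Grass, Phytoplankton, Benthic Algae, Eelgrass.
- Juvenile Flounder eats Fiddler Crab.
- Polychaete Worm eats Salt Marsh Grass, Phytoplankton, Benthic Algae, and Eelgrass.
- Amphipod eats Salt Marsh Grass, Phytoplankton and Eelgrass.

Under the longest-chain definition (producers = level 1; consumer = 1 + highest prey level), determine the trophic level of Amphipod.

Salt Marsh Grass is a producer → level 1.
Amphipod eats Salt Marsh Grass (level 1); other prey at levels: Phytoplankton 1, Eelgrass 1 → level 2.

Trophic level 2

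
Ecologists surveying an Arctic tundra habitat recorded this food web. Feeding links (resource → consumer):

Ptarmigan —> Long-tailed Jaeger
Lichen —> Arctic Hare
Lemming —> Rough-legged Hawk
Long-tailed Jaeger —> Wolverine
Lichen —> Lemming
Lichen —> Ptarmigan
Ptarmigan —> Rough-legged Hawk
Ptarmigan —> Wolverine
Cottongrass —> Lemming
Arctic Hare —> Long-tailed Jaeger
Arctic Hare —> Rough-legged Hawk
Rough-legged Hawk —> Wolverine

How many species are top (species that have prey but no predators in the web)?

Top species (has prey, but nothing eats it): Wolverine.
Count: 1.

1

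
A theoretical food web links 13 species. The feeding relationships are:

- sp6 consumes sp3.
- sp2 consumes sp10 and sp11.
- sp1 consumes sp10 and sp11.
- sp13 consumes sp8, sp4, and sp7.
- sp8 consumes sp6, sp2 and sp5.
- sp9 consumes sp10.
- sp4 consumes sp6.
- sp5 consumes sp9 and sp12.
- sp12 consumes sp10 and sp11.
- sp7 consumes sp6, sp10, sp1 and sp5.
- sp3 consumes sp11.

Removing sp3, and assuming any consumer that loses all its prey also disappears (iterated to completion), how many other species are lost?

2

Remove sp3.
Round 1: sp6 (all prey gone) → extinct.
Round 2: sp4 (all prey gone) → extinct.
No further losses. Total secondary extinctions: 2.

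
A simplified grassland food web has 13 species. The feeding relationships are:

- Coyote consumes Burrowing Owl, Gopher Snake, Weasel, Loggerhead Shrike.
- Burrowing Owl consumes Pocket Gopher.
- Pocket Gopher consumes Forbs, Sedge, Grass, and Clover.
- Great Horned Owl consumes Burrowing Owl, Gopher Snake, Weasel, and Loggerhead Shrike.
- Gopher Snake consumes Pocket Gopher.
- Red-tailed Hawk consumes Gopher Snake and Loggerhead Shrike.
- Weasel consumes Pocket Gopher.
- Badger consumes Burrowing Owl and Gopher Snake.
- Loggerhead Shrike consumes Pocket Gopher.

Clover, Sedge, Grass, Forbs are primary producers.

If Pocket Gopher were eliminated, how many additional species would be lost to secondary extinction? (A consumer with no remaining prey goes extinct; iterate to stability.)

8

Remove Pocket Gopher.
Round 1: Gopher Snake (all prey gone), Weasel (all prey gone), Loggerhead Shrike (all prey gone), Burrowing Owl (all prey gone) → extinct.
Round 2: Coyote (all prey gone), Badger (all prey gone), Red-tailed Hawk (all prey gone), Great Horned Owl (all prey gone) → extinct.
No further losses. Total secondary extinctions: 8.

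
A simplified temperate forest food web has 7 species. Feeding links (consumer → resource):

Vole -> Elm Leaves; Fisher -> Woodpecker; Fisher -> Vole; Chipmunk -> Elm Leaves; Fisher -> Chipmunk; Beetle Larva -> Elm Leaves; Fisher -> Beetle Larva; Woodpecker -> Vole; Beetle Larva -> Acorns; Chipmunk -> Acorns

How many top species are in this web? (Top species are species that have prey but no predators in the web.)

1

Top species (has prey, but nothing eats it): Fisher.
Count: 1.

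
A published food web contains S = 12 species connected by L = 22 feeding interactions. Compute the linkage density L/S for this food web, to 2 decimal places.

There are L = 22 links among S = 12 species.
L/S = 22/12 = 1.8333 ≈ 1.83.

L/S = 1.83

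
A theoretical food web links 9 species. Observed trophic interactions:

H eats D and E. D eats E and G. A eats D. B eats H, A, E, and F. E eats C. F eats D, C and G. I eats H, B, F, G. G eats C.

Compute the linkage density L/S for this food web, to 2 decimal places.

L/S = 2.00

There are L = 18 links among S = 9 species.
L/S = 18/9 = 2.0000 ≈ 2.00.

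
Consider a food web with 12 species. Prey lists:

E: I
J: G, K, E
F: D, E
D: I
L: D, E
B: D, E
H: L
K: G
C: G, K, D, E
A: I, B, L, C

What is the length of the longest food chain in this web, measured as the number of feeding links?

One longest chain: I → D → L → H.
It has 4 species and 3 links.

3 links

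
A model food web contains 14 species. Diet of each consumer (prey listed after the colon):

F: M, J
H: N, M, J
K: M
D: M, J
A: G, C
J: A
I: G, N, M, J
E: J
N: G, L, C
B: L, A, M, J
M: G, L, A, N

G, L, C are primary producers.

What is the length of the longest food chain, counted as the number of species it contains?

One longest chain: G → A → M → B.
It has 4 species and 3 links.

4 species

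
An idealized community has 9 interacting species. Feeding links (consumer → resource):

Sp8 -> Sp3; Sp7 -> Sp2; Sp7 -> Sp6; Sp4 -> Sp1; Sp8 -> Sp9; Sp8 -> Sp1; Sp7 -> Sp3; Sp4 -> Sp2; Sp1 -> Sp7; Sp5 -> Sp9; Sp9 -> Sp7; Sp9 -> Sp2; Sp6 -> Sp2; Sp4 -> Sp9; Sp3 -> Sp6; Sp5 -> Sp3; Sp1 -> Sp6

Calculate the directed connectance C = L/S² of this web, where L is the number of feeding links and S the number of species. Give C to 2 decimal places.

The web has S = 9 species and L = 17 feeding links.
C = L / S² = 17 / 81 = 0.2099 ≈ 0.21.

C = 0.21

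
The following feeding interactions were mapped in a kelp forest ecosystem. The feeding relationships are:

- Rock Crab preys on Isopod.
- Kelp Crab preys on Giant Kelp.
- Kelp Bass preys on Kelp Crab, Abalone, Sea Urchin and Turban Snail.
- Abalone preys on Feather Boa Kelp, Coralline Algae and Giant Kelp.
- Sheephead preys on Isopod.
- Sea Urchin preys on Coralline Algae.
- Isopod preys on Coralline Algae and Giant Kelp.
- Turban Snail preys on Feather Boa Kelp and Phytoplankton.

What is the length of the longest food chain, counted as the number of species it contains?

3 species

One longest chain: Coralline Algae → Isopod → Rock Crab.
It has 3 species and 2 links.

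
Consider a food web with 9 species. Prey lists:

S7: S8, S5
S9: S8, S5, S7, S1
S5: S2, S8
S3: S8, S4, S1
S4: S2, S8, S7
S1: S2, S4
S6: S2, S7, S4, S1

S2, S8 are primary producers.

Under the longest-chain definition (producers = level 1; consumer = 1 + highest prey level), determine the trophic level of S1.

Trophic level 5

S2 is a producer → level 1.
S5 eats S2 (level 1); other prey at levels: S8 1 → level 2.
S7 eats S5 (level 2); other prey at levels: S8 1 → level 3.
S4 eats S7 (level 3); other prey at levels: S2 1, S8 1 → level 4.
S1 eats S4 (level 4); other prey at levels: S2 1 → level 5.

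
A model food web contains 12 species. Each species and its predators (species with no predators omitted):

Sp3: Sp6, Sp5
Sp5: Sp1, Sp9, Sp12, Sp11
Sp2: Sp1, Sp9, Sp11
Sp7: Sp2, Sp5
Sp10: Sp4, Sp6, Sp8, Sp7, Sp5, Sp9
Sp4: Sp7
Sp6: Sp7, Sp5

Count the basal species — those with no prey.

2

Basal species (no prey listed): Sp3, Sp10.
Count: 2.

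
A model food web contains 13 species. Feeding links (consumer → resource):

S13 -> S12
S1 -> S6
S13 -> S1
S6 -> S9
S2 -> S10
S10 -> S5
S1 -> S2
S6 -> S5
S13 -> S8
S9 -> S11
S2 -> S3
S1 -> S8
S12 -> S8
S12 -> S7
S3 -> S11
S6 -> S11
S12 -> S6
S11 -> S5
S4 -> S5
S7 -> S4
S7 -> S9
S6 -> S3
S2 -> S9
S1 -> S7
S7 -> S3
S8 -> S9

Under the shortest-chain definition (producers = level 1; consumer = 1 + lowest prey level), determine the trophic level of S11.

S5 is a producer → level 1.
S11 eats S5 → level 2.

Trophic level 2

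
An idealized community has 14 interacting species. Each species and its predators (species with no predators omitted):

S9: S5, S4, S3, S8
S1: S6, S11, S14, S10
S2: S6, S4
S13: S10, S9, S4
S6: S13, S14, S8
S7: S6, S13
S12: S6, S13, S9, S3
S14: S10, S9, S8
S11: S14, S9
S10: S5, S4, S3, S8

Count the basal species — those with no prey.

Basal species (no prey listed): S2, S12, S7, S1.
Count: 4.

4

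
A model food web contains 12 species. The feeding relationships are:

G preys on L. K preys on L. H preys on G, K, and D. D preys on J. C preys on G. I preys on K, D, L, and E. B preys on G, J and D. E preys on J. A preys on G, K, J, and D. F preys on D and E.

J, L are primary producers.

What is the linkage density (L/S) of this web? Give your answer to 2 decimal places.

There are L = 21 links among S = 12 species.
L/S = 21/12 = 1.7500 ≈ 1.75.

L/S = 1.75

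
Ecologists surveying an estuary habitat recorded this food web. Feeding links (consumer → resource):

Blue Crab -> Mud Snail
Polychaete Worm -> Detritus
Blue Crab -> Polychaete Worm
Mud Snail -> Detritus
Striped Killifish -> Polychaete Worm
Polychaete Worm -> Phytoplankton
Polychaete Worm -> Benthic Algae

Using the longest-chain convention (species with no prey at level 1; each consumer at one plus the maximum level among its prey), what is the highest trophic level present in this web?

Basal resources (level 1): Benthic Algae, Detritus, Phytoplankton.
Benthic Algae → Polychaete Worm → Blue Crab gives Blue Crab level 3.
No species has a prey at level 3, so no species reaches level 4.

3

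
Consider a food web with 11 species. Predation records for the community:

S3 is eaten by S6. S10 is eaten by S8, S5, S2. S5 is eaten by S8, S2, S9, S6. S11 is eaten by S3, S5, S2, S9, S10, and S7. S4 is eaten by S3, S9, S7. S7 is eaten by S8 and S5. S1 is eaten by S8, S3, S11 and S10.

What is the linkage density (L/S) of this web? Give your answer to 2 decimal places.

L/S = 2.09

There are L = 23 links among S = 11 species.
L/S = 23/11 = 2.0909 ≈ 2.09.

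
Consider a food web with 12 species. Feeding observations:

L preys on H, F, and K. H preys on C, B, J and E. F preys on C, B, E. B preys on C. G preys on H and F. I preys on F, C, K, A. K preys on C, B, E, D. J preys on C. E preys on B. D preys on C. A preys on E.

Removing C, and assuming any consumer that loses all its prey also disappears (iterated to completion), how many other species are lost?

Remove C.
Round 1: J (all prey gone), B (all prey gone), D (all prey gone) → extinct.
Round 2: E (all prey gone) → extinct.
Round 3: A (all prey gone), K (all prey gone), H (all prey gone), F (all prey gone) → extinct.
Round 4: I (all prey gone), G (all prey gone), L (all prey gone) → extinct.
No further losses. Total secondary extinctions: 11.

11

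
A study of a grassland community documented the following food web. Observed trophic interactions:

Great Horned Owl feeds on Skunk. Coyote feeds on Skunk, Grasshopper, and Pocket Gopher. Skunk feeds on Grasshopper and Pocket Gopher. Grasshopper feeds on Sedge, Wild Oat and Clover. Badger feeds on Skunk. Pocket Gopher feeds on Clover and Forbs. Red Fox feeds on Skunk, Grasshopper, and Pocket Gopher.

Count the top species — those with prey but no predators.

Top species (has prey, but nothing eats it): Badger, Red Fox, Coyote, Great Horned Owl.
Count: 4.

4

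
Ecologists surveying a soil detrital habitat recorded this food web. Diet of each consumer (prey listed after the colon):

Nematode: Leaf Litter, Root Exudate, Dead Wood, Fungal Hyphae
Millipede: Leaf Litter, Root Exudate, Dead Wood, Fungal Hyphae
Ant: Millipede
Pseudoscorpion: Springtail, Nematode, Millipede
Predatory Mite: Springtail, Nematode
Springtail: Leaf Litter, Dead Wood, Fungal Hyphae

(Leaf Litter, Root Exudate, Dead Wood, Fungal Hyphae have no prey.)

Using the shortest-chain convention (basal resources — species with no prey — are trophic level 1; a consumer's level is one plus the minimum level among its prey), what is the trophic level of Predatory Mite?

Trophic level 3

Leaf Litter has no prey (basal) → level 1.
Springtail eats Leaf Litter → level 2.
Predatory Mite eats Springtail → level 3.
No prey of Predatory Mite is below level 2, so 3 is the minimum.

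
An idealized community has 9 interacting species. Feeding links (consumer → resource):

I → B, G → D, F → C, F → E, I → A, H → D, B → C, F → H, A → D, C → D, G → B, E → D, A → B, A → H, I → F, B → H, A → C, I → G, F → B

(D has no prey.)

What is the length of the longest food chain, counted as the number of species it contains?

One longest chain: D → H → B → G → I.
It has 5 species and 4 links.

5 species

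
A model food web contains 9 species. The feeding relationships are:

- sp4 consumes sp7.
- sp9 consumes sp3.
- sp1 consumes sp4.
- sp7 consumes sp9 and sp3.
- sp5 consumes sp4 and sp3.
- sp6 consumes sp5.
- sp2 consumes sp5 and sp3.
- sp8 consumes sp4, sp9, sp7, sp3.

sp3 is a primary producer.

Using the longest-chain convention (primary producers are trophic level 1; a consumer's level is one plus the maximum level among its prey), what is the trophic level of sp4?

sp3 is a producer → level 1.
sp9 eats sp3 → level 2.
sp7 eats sp9 (level 2); other prey at levels: sp3 1 → level 3.
sp4 eats sp7 → level 4.

Trophic level 4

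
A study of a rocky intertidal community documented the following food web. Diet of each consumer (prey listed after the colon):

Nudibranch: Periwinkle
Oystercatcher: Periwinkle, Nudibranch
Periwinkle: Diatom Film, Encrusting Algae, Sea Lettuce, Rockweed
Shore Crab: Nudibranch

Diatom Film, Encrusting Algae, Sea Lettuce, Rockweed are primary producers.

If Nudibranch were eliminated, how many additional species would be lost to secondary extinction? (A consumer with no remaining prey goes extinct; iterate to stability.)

1

Remove Nudibranch.
Round 1: Shore Crab (all prey gone) → extinct.
No further losses. Total secondary extinctions: 1.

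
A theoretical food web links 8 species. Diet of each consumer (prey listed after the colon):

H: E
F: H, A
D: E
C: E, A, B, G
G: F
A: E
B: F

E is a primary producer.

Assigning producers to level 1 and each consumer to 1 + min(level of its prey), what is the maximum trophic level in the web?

4

Producers (level 1): E.
Following each consumer down to its lowest-level prey: E → H → F → B (levels 1 through 4).
All prey of B (F 3) are at level 3 or above, so B is at level 1 + 3 = 4.
Every consumer has at least one prey at level 3 or below, so none exceeds level 4.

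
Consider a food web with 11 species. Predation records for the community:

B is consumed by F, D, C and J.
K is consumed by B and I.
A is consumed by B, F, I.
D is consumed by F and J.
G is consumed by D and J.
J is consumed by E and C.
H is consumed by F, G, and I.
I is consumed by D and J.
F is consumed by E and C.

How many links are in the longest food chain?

4 links

One longest chain: H → G → D → J → E.
It has 5 species and 4 links.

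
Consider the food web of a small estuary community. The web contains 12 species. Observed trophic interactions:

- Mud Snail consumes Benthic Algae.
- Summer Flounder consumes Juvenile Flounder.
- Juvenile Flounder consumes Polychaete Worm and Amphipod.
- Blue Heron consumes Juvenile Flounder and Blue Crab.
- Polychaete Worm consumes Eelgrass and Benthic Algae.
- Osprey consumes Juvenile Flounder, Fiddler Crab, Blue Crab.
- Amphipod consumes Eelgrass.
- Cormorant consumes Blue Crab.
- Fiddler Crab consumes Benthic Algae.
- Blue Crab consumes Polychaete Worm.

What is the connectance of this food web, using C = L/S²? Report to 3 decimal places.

The web has S = 12 species and L = 15 feeding links.
C = L / S² = 15 / 144 = 0.1042 ≈ 0.104.

C = 0.104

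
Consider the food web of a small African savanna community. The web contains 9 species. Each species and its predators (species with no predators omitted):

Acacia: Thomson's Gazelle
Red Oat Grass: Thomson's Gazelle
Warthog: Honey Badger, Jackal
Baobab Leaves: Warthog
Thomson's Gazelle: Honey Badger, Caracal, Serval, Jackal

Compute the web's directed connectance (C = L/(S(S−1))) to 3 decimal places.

C = 0.125

The web has S = 9 species and L = 9 feeding links.
C = L / (S(S−1)) = 9 / 72 = 0.1250 ≈ 0.125.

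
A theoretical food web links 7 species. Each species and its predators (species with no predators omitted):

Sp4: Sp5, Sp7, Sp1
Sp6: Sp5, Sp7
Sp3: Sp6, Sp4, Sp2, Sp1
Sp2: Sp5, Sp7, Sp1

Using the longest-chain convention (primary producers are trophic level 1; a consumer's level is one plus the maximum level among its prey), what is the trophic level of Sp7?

Trophic level 3

Sp3 is a producer → level 1.
Sp6 eats Sp3 → level 2.
Sp7 eats Sp6 (level 2); other prey at levels: Sp4 2, Sp2 2 → level 3.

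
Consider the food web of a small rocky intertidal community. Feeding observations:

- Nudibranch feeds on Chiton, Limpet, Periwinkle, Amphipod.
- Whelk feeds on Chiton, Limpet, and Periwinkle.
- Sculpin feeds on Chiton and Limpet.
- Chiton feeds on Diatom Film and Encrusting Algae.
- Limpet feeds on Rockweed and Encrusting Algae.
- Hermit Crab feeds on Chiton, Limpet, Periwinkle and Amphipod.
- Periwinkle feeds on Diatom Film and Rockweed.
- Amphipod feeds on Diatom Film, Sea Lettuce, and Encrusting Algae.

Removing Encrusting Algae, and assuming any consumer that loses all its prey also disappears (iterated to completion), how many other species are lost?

Remove Encrusting Algae.
Every predator of it retains at least one other prey: Amphipod still has Diatom Film, Sea Lettuce; Limpet still has Rockweed; Chiton still has Diatom Film.
No consumer loses all prey, so no secondary extinctions occur.

0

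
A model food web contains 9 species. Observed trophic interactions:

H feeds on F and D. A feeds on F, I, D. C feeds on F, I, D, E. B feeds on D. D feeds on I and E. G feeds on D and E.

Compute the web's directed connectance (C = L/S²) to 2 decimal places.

The web has S = 9 species and L = 14 feeding links.
C = L / S² = 14 / 81 = 0.1728 ≈ 0.17.

C = 0.17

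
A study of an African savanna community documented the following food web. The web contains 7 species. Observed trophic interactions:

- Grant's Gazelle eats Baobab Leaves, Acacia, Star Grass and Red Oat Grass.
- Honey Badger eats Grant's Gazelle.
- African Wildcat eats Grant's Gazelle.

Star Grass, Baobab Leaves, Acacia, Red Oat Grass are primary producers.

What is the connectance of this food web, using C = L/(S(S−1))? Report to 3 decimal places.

The web has S = 7 species and L = 6 feeding links.
C = L / (S(S−1)) = 6 / 42 = 0.1429 ≈ 0.143.

C = 0.143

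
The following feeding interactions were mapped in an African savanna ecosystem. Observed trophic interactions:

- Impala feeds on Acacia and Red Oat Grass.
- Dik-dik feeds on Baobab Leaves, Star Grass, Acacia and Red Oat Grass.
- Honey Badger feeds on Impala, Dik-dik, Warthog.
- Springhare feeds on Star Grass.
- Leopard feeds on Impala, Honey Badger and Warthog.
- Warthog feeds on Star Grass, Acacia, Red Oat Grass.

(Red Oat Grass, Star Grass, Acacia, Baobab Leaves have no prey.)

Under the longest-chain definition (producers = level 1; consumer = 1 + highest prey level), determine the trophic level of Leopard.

Trophic level 4

Red Oat Grass is a producer → level 1.
Impala eats Red Oat Grass (level 1); other prey at levels: Acacia 1 → level 2.
Honey Badger eats Impala (level 2); other prey at levels: Warthog 2, Dik-dik 2 → level 3.
Leopard eats Honey Badger (level 3); other prey at levels: Impala 2, Warthog 2 → level 4.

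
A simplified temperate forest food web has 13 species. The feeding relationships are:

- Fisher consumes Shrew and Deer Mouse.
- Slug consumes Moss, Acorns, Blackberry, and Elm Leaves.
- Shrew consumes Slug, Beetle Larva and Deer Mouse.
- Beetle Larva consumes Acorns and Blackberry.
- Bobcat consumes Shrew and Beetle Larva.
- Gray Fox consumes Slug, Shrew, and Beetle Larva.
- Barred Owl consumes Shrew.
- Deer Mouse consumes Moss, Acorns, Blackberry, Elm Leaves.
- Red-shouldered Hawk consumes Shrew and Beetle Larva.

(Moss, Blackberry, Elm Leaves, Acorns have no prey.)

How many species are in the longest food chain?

4 species

One longest chain: Moss → Deer Mouse → Shrew → Bobcat.
It has 4 species and 3 links.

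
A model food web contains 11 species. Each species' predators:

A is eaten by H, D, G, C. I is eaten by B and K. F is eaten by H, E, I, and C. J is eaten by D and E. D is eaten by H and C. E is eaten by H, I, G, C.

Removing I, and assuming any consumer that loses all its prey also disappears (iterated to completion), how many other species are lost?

Remove I.
Round 1: B (all prey gone), K (all prey gone) → extinct.
No further losses. Total secondary extinctions: 2.

2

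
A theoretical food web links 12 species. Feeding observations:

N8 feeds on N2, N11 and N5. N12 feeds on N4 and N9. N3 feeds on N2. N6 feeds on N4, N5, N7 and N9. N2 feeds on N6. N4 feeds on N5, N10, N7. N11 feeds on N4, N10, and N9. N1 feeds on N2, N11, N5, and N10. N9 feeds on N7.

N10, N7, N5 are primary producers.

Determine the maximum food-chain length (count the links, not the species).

4 links

One longest chain: N10 → N4 → N6 → N2 → N1.
It has 5 species and 4 links.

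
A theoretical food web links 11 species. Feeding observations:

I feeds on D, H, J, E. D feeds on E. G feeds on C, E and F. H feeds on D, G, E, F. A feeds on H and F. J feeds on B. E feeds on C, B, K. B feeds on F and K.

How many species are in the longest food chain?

6 species

One longest chain: F → B → E → G → H → I.
It has 6 species and 5 links.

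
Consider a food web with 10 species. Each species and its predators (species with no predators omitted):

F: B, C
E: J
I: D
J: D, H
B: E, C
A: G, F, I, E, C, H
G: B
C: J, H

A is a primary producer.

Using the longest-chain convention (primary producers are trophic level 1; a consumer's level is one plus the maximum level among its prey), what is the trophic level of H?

A is a producer → level 1.
G eats A → level 2.
B eats G (level 2); other prey at levels: F 2 → level 3.
E eats B (level 3); other prey at levels: A 1 → level 4.
J eats E (level 4); other prey at levels: C 4 → level 5.
H eats J (level 5); other prey at levels: A 1, C 4 → level 6.

Trophic level 6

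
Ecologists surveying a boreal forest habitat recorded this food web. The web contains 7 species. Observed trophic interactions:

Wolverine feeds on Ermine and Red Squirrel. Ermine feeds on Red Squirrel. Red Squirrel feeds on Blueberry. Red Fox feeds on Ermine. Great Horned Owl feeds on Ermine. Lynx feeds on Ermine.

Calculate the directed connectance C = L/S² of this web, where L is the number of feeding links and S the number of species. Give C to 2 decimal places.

The web has S = 7 species and L = 7 feeding links.
C = L / S² = 7 / 49 = 0.1429 ≈ 0.14.

C = 0.14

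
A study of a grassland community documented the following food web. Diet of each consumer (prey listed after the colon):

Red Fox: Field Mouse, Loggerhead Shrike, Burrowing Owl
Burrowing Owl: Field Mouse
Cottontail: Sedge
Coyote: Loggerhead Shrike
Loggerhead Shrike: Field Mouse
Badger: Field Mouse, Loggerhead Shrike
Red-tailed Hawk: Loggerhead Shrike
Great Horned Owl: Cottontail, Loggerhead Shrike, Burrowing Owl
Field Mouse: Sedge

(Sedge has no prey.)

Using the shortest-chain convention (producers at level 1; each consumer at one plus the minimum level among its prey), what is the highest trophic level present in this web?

4

Producers (level 1): Sedge.
Following each consumer down to its lowest-level prey: Sedge → Field Mouse → Loggerhead Shrike → Coyote (levels 1 through 4).
All prey of Coyote (Loggerhead Shrike 3) are at level 3 or above, so Coyote is at level 1 + 3 = 4.
Every consumer has at least one prey at level 3 or below, so none exceeds level 4.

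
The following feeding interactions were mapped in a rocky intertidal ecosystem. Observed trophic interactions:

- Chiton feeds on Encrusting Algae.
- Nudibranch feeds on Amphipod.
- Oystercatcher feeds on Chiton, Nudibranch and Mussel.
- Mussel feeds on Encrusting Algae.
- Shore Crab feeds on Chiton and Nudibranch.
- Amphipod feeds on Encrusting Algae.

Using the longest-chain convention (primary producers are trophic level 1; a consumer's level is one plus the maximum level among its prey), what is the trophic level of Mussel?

Trophic level 2

Encrusting Algae is a producer → level 1.
Mussel eats Encrusting Algae → level 2.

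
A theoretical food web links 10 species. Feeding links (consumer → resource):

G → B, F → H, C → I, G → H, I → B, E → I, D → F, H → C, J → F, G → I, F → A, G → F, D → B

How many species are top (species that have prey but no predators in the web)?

Top species (has prey, but nothing eats it): E, G, J, D.
Count: 4.

4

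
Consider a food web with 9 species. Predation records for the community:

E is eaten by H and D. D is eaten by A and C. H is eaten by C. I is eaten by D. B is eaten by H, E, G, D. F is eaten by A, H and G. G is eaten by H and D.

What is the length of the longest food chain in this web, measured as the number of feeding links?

One longest chain: F → G → D → C.
It has 4 species and 3 links.

3 links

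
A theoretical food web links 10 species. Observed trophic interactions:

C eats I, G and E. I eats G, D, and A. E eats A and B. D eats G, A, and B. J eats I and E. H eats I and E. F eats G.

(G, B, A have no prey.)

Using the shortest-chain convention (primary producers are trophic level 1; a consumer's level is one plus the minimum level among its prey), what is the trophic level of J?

B is a producer → level 1.
E eats B → level 2.
J eats E → level 3.
No prey of J is below level 2, so 3 is the minimum.

Trophic level 3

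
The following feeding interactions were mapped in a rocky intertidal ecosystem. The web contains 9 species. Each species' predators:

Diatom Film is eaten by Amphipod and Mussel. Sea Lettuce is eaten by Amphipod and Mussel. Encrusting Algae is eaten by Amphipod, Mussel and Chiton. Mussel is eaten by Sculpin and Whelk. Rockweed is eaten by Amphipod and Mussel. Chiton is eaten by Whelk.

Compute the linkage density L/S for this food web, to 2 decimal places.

L/S = 1.33

There are L = 12 links among S = 9 species.
L/S = 12/9 = 1.3333 ≈ 1.33.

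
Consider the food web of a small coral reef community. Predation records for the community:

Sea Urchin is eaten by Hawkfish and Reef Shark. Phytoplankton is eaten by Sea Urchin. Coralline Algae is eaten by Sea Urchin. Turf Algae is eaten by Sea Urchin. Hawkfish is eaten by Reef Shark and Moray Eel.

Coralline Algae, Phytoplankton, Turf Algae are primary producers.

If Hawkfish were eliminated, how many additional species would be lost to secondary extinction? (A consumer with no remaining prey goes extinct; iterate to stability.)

Remove Hawkfish.
Round 1: Moray Eel (all prey gone) → extinct.
No further losses. Total secondary extinctions: 1.

1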